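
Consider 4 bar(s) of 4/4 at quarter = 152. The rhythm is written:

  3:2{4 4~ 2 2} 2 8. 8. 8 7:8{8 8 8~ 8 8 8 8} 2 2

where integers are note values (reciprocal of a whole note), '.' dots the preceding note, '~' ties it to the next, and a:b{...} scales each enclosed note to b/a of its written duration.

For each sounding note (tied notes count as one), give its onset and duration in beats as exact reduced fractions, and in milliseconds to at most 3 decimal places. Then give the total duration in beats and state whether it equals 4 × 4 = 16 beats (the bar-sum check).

1) 0.0ms=0b +263.158ms=2/3b
2) 263.158ms=2/3b +789.474ms=2b
3) 1052.632ms=8/3b +526.316ms=4/3b
4) 1578.947ms=4b +789.474ms=2b
5) 2368.421ms=6b +296.053ms=3/4b
6) 2664.474ms=27/4b +296.053ms=3/4b
7) 2960.526ms=15/2b +197.368ms=1/2b
8) 3157.895ms=8b +225.564ms=4/7b
9) 3383.459ms=60/7b +225.564ms=4/7b
10) 3609.023ms=64/7b +451.128ms=8/7b
11) 4060.15ms=72/7b +225.564ms=4/7b
12) 4285.714ms=76/7b +225.564ms=4/7b
13) 4511.278ms=80/7b +225.564ms=4/7b
14) 4736.842ms=12b +789.474ms=2b
15) 5526.316ms=14b +789.474ms=2b
Σ=16b of 16 (152bpm 4/4) — PASS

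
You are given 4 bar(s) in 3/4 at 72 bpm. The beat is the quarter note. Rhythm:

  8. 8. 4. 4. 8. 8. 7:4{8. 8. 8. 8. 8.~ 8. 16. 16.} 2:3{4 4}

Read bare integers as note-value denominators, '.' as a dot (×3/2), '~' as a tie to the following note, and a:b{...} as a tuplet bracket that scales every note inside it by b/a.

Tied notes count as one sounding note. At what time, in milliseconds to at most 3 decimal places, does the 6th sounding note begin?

1. 0.0ms @ 0 + 625.0ms (3/4)
2. 625.0ms @ 3/4 + 625.0ms (3/4)
3. 1250.0ms @ 3/2 + 1250.0ms (3/2)
4. 2500.0ms @ 3 + 1250.0ms (3/2)
5. 3750.0ms @ 9/2 + 625.0ms (3/4)
6. 4375.0ms @ 21/4 + 625.0ms (3/4)
7. 5000.0ms @ 6 + 357.143ms (3/7)
8. 5357.143ms @ 45/7 + 357.143ms (3/7)
9. 5714.286ms @ 48/7 + 357.143ms (3/7)
10. 6071.429ms @ 51/7 + 357.143ms (3/7)
11. 6428.571ms @ 54/7 + 714.286ms (6/7)
12. 7142.857ms @ 60/7 + 178.571ms (3/14)
13. 7321.429ms @ 123/14 + 178.571ms (3/14)
14. 7500.0ms @ 9 + 1250.0ms (3/2)
15. 8750.0ms @ 21/2 + 1250.0ms (3/2)

note 6 onset = 21/4b = 4375.0ms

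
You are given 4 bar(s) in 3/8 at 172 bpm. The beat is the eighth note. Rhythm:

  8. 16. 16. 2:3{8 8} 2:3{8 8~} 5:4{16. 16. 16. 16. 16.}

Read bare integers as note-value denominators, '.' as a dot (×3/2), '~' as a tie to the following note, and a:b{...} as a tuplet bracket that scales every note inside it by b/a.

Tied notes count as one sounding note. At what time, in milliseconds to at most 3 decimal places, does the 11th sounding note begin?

1. 0.0ms @ 0 + 523.256ms (3/2)
2. 523.256ms @ 3/2 + 261.628ms (3/4)
3. 784.884ms @ 9/4 + 261.628ms (3/4)
4. 1046.512ms @ 3 + 523.256ms (3/2)
5. 1569.767ms @ 9/2 + 523.256ms (3/2)
6. 2093.023ms @ 6 + 523.256ms (3/2)
7. 2616.279ms @ 15/2 + 732.558ms (21/10)
8. 3348.837ms @ 48/5 + 209.302ms (3/5)
9. 3558.14ms @ 51/5 + 209.302ms (3/5)
10. 3767.442ms @ 54/5 + 209.302ms (3/5)
11. 3976.744ms @ 57/5 + 209.302ms (3/5)

note 11 onset = 57/5b = 3976.744ms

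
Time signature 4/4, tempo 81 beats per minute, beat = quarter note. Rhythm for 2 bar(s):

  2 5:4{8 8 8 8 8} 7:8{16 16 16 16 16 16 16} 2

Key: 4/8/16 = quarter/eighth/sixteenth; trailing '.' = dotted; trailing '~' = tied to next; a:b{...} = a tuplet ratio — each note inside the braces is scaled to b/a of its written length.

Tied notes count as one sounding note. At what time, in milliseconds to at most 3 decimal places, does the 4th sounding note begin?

1. 0.0ms @ 0 + 1481.481ms (2)
2. 1481.481ms @ 2 + 296.296ms (2/5)
3. 1777.778ms @ 12/5 + 296.296ms (2/5)
4. 2074.074ms @ 14/5 + 296.296ms (2/5)
5. 2370.37ms @ 16/5 + 296.296ms (2/5)
6. 2666.667ms @ 18/5 + 296.296ms (2/5)
7. 2962.963ms @ 4 + 211.64ms (2/7)
8. 3174.603ms @ 30/7 + 211.64ms (2/7)
9. 3386.243ms @ 32/7 + 211.64ms (2/7)
10. 3597.884ms @ 34/7 + 211.64ms (2/7)
11. 3809.524ms @ 36/7 + 211.64ms (2/7)
12. 4021.164ms @ 38/7 + 211.64ms (2/7)
13. 4232.804ms @ 40/7 + 211.64ms (2/7)
14. 4444.444ms @ 6 + 1481.481ms (2)

note 4 onset = 14/5b = 2074.074ms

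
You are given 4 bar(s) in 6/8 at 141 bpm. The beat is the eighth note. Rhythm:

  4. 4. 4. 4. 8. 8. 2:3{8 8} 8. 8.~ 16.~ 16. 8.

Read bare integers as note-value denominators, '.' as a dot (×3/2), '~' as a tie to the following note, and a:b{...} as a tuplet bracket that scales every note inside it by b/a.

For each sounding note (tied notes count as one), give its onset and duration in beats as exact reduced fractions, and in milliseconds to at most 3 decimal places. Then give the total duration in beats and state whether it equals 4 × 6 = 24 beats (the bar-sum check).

1) 0.0ms=0b +1276.596ms=3b
2) 1276.596ms=3b +1276.596ms=3b
3) 2553.191ms=6b +1276.596ms=3b
4) 3829.787ms=9b +1276.596ms=3b
5) 5106.383ms=12b +638.298ms=3/2b
6) 5744.681ms=27/2b +638.298ms=3/2b
7) 6382.979ms=15b +638.298ms=3/2b
8) 7021.277ms=33/2b +638.298ms=3/2b
9) 7659.574ms=18b +638.298ms=3/2b
10) 8297.872ms=39/2b +1276.596ms=3b
11) 9574.468ms=45/2b +638.298ms=3/2b
Σ=24b of 24 (141bpm 6/8) — PASS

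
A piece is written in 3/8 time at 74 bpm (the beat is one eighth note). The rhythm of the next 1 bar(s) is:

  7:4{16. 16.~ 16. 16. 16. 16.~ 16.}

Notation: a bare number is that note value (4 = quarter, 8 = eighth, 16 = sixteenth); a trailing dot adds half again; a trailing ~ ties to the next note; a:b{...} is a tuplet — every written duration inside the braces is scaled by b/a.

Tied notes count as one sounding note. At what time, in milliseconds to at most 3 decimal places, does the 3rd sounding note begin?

note 3 onset = 9/7b = 1042.471ms

1. 0.0ms @ 0 + 347.49ms (3/7)
2. 347.49ms @ 3/7 + 694.981ms (6/7)
3. 1042.471ms @ 9/7 + 347.49ms (3/7)
4. 1389.961ms @ 12/7 + 347.49ms (3/7)
5. 1737.452ms @ 15/7 + 694.981ms (6/7)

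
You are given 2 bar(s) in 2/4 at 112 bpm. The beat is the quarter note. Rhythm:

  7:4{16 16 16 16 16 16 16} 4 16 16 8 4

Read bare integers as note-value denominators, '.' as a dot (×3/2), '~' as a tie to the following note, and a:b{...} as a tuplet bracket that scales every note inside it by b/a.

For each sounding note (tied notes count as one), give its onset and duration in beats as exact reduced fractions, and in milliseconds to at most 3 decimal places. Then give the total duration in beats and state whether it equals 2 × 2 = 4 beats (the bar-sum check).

1) 0.0ms=0b +76.531ms=1/7b
2) 76.531ms=1/7b +76.531ms=1/7b
3) 153.061ms=2/7b +76.531ms=1/7b
4) 229.592ms=3/7b +76.531ms=1/7b
5) 306.122ms=4/7b +76.531ms=1/7b
6) 382.653ms=5/7b +76.531ms=1/7b
7) 459.184ms=6/7b +76.531ms=1/7b
8) 535.714ms=1b +535.714ms=1b
9) 1071.429ms=2b +133.929ms=1/4b
10) 1205.357ms=9/4b +133.929ms=1/4b
11) 1339.286ms=5/2b +267.857ms=1/2b
12) 1607.143ms=3b +535.714ms=1b
Σ=4b of 4 (112bpm 2/4) — PASS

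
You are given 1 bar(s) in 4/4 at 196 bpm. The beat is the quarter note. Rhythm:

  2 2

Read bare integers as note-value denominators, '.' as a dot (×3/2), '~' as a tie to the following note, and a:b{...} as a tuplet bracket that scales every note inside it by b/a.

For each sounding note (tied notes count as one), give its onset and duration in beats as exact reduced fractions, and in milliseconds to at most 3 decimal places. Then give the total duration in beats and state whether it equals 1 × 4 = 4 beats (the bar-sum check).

1) 0.0ms=0b +612.245ms=2b
2) 612.245ms=2b +612.245ms=2b
Σ=4b of 4 (196bpm 4/4) — PASS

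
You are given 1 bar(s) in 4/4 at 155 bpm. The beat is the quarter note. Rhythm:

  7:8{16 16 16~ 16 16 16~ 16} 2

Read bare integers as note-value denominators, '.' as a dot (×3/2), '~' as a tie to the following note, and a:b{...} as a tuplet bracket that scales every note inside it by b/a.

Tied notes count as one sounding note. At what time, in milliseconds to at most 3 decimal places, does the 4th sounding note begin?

note 4 onset = 8/7b = 442.396ms

1. 0.0ms @ 0 + 110.599ms (2/7)
2. 110.599ms @ 2/7 + 110.599ms (2/7)
3. 221.198ms @ 4/7 + 221.198ms (4/7)
4. 442.396ms @ 8/7 + 110.599ms (2/7)
5. 552.995ms @ 10/7 + 221.198ms (4/7)
6. 774.194ms @ 2 + 774.194ms (2)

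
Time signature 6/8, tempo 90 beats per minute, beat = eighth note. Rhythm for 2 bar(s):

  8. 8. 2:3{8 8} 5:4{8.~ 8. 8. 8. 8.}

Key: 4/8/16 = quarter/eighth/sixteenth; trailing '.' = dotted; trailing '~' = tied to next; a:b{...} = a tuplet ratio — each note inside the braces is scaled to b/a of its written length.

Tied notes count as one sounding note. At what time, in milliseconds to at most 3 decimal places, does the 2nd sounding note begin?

1. 0.0ms @ 0 + 1000.0ms (3/2)
2. 1000.0ms @ 3/2 + 1000.0ms (3/2)
3. 2000.0ms @ 3 + 1000.0ms (3/2)
4. 3000.0ms @ 9/2 + 1000.0ms (3/2)
5. 4000.0ms @ 6 + 1600.0ms (12/5)
6. 5600.0ms @ 42/5 + 800.0ms (6/5)
7. 6400.0ms @ 48/5 + 800.0ms (6/5)
8. 7200.0ms @ 54/5 + 800.0ms (6/5)

note 2 onset = 3/2b = 1000.0ms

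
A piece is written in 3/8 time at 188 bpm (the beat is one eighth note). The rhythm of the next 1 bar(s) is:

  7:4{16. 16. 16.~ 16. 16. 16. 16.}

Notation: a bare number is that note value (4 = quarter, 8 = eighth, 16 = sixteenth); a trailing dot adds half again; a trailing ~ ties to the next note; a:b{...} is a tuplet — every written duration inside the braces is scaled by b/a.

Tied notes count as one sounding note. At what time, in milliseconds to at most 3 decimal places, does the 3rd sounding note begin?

note 3 onset = 6/7b = 273.556ms

1. 0.0ms @ 0 + 136.778ms (3/7)
2. 136.778ms @ 3/7 + 136.778ms (3/7)
3. 273.556ms @ 6/7 + 273.556ms (6/7)
4. 547.112ms @ 12/7 + 136.778ms (3/7)
5. 683.891ms @ 15/7 + 136.778ms (3/7)
6. 820.669ms @ 18/7 + 136.778ms (3/7)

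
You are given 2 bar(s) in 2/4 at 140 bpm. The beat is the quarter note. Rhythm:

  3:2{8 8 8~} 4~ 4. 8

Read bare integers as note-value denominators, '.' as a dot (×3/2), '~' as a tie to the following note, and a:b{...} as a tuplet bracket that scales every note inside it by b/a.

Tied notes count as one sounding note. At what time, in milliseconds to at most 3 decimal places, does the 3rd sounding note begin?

1. 0.0ms @ 0 + 142.857ms (1/3)
2. 142.857ms @ 1/3 + 142.857ms (1/3)
3. 285.714ms @ 2/3 + 1214.286ms (17/6)
4. 1500.0ms @ 7/2 + 214.286ms (1/2)

note 3 onset = 2/3b = 285.714ms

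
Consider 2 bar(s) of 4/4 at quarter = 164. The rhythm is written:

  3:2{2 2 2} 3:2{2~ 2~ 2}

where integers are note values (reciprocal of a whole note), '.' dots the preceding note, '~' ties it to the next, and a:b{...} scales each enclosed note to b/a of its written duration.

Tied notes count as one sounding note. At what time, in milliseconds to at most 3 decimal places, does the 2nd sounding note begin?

1. 0.0ms @ 0 + 487.805ms (4/3)
2. 487.805ms @ 4/3 + 487.805ms (4/3)
3. 975.61ms @ 8/3 + 487.805ms (4/3)
4. 1463.415ms @ 4 + 1463.415ms (4)

note 2 onset = 4/3b = 487.805ms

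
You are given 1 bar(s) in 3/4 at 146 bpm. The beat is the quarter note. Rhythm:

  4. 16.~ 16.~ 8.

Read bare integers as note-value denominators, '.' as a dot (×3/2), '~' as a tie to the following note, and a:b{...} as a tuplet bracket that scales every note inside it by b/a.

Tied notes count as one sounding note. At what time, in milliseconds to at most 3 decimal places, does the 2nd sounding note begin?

note 2 onset = 3/2b = 616.438ms

1. 0.0ms @ 0 + 616.438ms (3/2)
2. 616.438ms @ 3/2 + 616.438ms (3/2)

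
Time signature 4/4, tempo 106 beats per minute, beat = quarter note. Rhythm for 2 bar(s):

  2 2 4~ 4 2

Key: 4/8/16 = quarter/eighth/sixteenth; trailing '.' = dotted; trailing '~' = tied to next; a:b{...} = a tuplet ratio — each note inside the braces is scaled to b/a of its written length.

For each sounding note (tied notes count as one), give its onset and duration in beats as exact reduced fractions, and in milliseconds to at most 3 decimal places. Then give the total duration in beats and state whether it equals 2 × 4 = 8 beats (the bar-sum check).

1) 0.0ms=0b +1132.075ms=2b
2) 1132.075ms=2b +1132.075ms=2b
3) 2264.151ms=4b +1132.075ms=2b
4) 3396.226ms=6b +1132.075ms=2b
Σ=8b of 8 (106bpm 4/4) — PASS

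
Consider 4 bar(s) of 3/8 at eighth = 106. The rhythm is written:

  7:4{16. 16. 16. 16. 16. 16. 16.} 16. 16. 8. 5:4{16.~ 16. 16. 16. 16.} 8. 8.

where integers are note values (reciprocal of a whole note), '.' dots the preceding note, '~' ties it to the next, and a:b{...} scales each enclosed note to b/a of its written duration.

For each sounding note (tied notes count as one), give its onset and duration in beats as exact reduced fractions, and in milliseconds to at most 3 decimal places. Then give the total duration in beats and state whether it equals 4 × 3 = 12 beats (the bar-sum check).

1) 0.0ms=0b +242.588ms=3/7b
2) 242.588ms=3/7b +242.588ms=3/7b
3) 485.175ms=6/7b +242.588ms=3/7b
4) 727.763ms=9/7b +242.588ms=3/7b
5) 970.35ms=12/7b +242.588ms=3/7b
6) 1212.938ms=15/7b +242.588ms=3/7b
7) 1455.526ms=18/7b +242.588ms=3/7b
8) 1698.113ms=3b +424.528ms=3/4b
9) 2122.642ms=15/4b +424.528ms=3/4b
10) 2547.17ms=9/2b +849.057ms=3/2b
11) 3396.226ms=6b +679.245ms=6/5b
12) 4075.472ms=36/5b +339.623ms=3/5b
13) 4415.094ms=39/5b +339.623ms=3/5b
14) 4754.717ms=42/5b +339.623ms=3/5b
15) 5094.34ms=9b +849.057ms=3/2b
16) 5943.396ms=21/2b +849.057ms=3/2b
Σ=12b of 12 (106bpm 3/8) — PASS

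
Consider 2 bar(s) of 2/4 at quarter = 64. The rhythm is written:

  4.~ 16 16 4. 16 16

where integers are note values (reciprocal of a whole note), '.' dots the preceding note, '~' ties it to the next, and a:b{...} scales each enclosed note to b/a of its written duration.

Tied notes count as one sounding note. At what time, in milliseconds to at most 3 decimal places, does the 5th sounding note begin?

1. 0.0ms @ 0 + 1640.625ms (7/4)
2. 1640.625ms @ 7/4 + 234.375ms (1/4)
3. 1875.0ms @ 2 + 1406.25ms (3/2)
4. 3281.25ms @ 7/2 + 234.375ms (1/4)
5. 3515.625ms @ 15/4 + 234.375ms (1/4)

note 5 onset = 15/4b = 3515.625ms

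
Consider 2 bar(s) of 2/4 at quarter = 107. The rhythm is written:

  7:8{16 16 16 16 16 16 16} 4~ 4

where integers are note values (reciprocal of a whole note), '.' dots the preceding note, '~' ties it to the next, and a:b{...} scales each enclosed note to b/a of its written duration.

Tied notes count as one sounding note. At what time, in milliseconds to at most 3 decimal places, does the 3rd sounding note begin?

note 3 onset = 4/7b = 320.427ms

1. 0.0ms @ 0 + 160.214ms (2/7)
2. 160.214ms @ 2/7 + 160.214ms (2/7)
3. 320.427ms @ 4/7 + 160.214ms (2/7)
4. 480.641ms @ 6/7 + 160.214ms (2/7)
5. 640.854ms @ 8/7 + 160.214ms (2/7)
6. 801.068ms @ 10/7 + 160.214ms (2/7)
7. 961.282ms @ 12/7 + 160.214ms (2/7)
8. 1121.495ms @ 2 + 1121.495ms (2)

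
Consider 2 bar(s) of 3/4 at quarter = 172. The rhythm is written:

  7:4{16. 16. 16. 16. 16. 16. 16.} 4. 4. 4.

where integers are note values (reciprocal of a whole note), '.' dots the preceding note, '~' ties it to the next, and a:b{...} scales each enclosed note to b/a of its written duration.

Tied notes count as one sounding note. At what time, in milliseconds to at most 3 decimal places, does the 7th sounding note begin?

note 7 onset = 9/7b = 448.505ms

1. 0.0ms @ 0 + 74.751ms (3/14)
2. 74.751ms @ 3/14 + 74.751ms (3/14)
3. 149.502ms @ 3/7 + 74.751ms (3/14)
4. 224.252ms @ 9/14 + 74.751ms (3/14)
5. 299.003ms @ 6/7 + 74.751ms (3/14)
6. 373.754ms @ 15/14 + 74.751ms (3/14)
7. 448.505ms @ 9/7 + 74.751ms (3/14)
8. 523.256ms @ 3/2 + 523.256ms (3/2)
9. 1046.512ms @ 3 + 523.256ms (3/2)
10. 1569.767ms @ 9/2 + 523.256ms (3/2)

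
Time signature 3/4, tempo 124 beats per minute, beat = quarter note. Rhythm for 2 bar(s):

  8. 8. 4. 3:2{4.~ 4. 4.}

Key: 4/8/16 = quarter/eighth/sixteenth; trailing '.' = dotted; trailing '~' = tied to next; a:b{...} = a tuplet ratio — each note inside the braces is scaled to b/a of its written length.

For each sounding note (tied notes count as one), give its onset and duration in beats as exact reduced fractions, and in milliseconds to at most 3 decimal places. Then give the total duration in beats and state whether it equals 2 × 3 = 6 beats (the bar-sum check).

1) 0.0ms=0b +362.903ms=3/4b
2) 362.903ms=3/4b +362.903ms=3/4b
3) 725.806ms=3/2b +725.806ms=3/2b
4) 1451.613ms=3b +967.742ms=2b
5) 2419.355ms=5b +483.871ms=1b
Σ=6b of 6 (124bpm 3/4) — PASS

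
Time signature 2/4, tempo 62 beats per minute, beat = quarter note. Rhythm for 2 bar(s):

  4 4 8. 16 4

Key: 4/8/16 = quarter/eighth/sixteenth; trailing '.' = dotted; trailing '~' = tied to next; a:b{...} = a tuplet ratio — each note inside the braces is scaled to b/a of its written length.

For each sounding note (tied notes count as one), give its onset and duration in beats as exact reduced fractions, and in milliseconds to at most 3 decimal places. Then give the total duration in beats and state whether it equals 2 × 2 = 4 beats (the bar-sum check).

1) 0.0ms=0b +967.742ms=1b
2) 967.742ms=1b +967.742ms=1b
3) 1935.484ms=2b +725.806ms=3/4b
4) 2661.29ms=11/4b +241.935ms=1/4b
5) 2903.226ms=3b +967.742ms=1b
Σ=4b of 4 (62bpm 2/4) — PASS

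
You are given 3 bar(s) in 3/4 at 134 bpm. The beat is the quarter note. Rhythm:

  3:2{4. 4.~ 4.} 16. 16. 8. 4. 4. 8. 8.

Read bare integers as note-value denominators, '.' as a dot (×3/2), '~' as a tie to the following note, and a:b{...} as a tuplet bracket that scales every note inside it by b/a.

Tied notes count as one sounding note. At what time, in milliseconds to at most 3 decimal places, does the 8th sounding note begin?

1. 0.0ms @ 0 + 447.761ms (1)
2. 447.761ms @ 1 + 895.522ms (2)
3. 1343.284ms @ 3 + 167.91ms (3/8)
4. 1511.194ms @ 27/8 + 167.91ms (3/8)
5. 1679.104ms @ 15/4 + 335.821ms (3/4)
6. 2014.925ms @ 9/2 + 671.642ms (3/2)
7. 2686.567ms @ 6 + 671.642ms (3/2)
8. 3358.209ms @ 15/2 + 335.821ms (3/4)
9. 3694.03ms @ 33/4 + 335.821ms (3/4)

note 8 onset = 15/2b = 3358.209ms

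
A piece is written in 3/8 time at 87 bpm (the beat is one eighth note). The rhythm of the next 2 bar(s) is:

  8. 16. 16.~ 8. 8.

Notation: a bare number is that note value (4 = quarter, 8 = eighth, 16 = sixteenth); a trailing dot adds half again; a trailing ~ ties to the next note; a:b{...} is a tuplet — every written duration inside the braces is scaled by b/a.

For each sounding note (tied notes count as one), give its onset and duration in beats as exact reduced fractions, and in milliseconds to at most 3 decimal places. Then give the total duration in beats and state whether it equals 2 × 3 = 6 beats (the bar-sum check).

1) 0.0ms=0b +1034.483ms=3/2b
2) 1034.483ms=3/2b +517.241ms=3/4b
3) 1551.724ms=9/4b +1551.724ms=9/4b
4) 3103.448ms=9/2b +1034.483ms=3/2b
Σ=6b of 6 (87bpm 3/8) — PASS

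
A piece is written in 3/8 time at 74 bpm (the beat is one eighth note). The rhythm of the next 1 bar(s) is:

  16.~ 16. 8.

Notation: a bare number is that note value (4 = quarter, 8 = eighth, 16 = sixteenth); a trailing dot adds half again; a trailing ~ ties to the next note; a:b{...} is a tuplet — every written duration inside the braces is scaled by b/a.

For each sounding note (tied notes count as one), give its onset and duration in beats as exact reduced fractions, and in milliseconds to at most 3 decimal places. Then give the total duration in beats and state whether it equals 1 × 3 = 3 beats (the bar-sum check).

1) 0.0ms=0b +1216.216ms=3/2b
2) 1216.216ms=3/2b +1216.216ms=3/2b
Σ=3b of 3 (74bpm 3/8) — PASS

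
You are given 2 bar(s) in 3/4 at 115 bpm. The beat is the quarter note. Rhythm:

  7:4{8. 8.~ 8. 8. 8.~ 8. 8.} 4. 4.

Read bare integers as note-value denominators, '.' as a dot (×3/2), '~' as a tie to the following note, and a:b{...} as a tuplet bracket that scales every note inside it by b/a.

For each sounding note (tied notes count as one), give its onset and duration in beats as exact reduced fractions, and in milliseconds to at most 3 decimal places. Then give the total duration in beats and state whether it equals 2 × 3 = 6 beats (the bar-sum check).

1) 0.0ms=0b +223.602ms=3/7b
2) 223.602ms=3/7b +447.205ms=6/7b
3) 670.807ms=9/7b +223.602ms=3/7b
4) 894.41ms=12/7b +447.205ms=6/7b
5) 1341.615ms=18/7b +223.602ms=3/7b
6) 1565.217ms=3b +782.609ms=3/2b
7) 2347.826ms=9/2b +782.609ms=3/2b
Σ=6b of 6 (115bpm 3/4) — PASS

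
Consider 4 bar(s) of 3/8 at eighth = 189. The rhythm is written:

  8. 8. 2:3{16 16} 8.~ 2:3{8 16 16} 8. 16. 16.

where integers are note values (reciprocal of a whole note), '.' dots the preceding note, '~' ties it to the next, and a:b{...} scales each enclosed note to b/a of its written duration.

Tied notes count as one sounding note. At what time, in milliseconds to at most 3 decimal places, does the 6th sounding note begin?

note 6 onset = 15/2b = 2380.952ms

1. 0.0ms @ 0 + 476.19ms (3/2)
2. 476.19ms @ 3/2 + 476.19ms (3/2)
3. 952.381ms @ 3 + 238.095ms (3/4)
4. 1190.476ms @ 15/4 + 238.095ms (3/4)
5. 1428.571ms @ 9/2 + 952.381ms (3)
6. 2380.952ms @ 15/2 + 238.095ms (3/4)
7. 2619.048ms @ 33/4 + 238.095ms (3/4)
8. 2857.143ms @ 9 + 476.19ms (3/2)
9. 3333.333ms @ 21/2 + 238.095ms (3/4)
10. 3571.429ms @ 45/4 + 238.095ms (3/4)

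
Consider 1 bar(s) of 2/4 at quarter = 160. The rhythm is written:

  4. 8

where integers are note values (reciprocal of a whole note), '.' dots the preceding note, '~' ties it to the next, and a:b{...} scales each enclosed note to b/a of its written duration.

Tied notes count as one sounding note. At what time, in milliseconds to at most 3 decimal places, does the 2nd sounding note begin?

note 2 onset = 3/2b = 562.5ms

1. 0.0ms @ 0 + 562.5ms (3/2)
2. 562.5ms @ 3/2 + 187.5ms (1/2)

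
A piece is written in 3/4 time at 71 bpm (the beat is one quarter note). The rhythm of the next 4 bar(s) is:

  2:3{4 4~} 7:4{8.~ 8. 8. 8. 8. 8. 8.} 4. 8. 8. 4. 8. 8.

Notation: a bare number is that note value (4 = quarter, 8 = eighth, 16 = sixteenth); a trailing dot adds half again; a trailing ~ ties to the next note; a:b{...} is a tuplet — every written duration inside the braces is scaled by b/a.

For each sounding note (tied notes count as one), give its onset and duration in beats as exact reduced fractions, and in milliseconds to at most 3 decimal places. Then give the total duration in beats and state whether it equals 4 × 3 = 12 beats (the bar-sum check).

1) 0.0ms=0b +1267.606ms=3/2b
2) 1267.606ms=3/2b +1991.952ms=33/14b
3) 3259.557ms=27/7b +362.173ms=3/7b
4) 3621.73ms=30/7b +362.173ms=3/7b
5) 3983.903ms=33/7b +362.173ms=3/7b
6) 4346.076ms=36/7b +362.173ms=3/7b
7) 4708.249ms=39/7b +362.173ms=3/7b
8) 5070.423ms=6b +1267.606ms=3/2b
9) 6338.028ms=15/2b +633.803ms=3/4b
10) 6971.831ms=33/4b +633.803ms=3/4b
11) 7605.634ms=9b +1267.606ms=3/2b
12) 8873.239ms=21/2b +633.803ms=3/4b
13) 9507.042ms=45/4b +633.803ms=3/4b
Σ=12b of 12 (71bpm 3/4) — PASS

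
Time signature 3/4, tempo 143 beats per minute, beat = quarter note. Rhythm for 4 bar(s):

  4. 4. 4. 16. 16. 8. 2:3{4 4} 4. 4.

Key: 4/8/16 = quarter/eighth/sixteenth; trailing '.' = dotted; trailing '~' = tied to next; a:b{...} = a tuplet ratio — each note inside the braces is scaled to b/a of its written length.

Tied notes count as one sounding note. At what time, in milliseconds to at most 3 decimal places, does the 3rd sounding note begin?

1. 0.0ms @ 0 + 629.371ms (3/2)
2. 629.371ms @ 3/2 + 629.371ms (3/2)
3. 1258.741ms @ 3 + 629.371ms (3/2)
4. 1888.112ms @ 9/2 + 157.343ms (3/8)
5. 2045.455ms @ 39/8 + 157.343ms (3/8)
6. 2202.797ms @ 21/4 + 314.685ms (3/4)
7. 2517.483ms @ 6 + 629.371ms (3/2)
8. 3146.853ms @ 15/2 + 629.371ms (3/2)
9. 3776.224ms @ 9 + 629.371ms (3/2)
10. 4405.594ms @ 21/2 + 629.371ms (3/2)

note 3 onset = 3b = 1258.741ms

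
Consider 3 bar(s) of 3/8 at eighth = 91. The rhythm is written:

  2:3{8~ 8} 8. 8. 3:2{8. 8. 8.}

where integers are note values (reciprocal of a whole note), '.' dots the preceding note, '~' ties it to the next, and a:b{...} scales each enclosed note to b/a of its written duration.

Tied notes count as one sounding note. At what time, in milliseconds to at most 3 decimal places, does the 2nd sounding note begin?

1. 0.0ms @ 0 + 1978.022ms (3)
2. 1978.022ms @ 3 + 989.011ms (3/2)
3. 2967.033ms @ 9/2 + 989.011ms (3/2)
4. 3956.044ms @ 6 + 659.341ms (1)
5. 4615.385ms @ 7 + 659.341ms (1)
6. 5274.725ms @ 8 + 659.341ms (1)

note 2 onset = 3b = 1978.022ms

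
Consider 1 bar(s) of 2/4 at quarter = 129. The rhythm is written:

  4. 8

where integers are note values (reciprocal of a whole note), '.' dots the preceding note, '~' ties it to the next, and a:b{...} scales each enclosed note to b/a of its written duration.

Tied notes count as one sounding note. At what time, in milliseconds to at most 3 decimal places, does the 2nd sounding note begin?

1. 0.0ms @ 0 + 697.674ms (3/2)
2. 697.674ms @ 3/2 + 232.558ms (1/2)

note 2 onset = 3/2b = 697.674ms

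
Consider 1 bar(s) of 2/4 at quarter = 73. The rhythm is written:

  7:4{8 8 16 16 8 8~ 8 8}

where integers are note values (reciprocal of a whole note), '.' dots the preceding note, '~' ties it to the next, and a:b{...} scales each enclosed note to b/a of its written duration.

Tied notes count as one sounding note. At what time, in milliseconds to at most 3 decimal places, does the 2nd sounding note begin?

note 2 onset = 2/7b = 234.834ms

1. 0.0ms @ 0 + 234.834ms (2/7)
2. 234.834ms @ 2/7 + 234.834ms (2/7)
3. 469.667ms @ 4/7 + 117.417ms (1/7)
4. 587.084ms @ 5/7 + 117.417ms (1/7)
5. 704.501ms @ 6/7 + 234.834ms (2/7)
6. 939.335ms @ 8/7 + 469.667ms (4/7)
7. 1409.002ms @ 12/7 + 234.834ms (2/7)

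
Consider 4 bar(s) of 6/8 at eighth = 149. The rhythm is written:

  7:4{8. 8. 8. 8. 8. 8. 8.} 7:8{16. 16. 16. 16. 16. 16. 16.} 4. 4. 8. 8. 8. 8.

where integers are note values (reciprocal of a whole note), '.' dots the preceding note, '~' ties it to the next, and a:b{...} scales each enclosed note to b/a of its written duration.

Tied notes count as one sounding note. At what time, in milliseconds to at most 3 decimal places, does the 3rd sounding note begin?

1. 0.0ms @ 0 + 345.158ms (6/7)
2. 345.158ms @ 6/7 + 345.158ms (6/7)
3. 690.316ms @ 12/7 + 345.158ms (6/7)
4. 1035.475ms @ 18/7 + 345.158ms (6/7)
5. 1380.633ms @ 24/7 + 345.158ms (6/7)
6. 1725.791ms @ 30/7 + 345.158ms (6/7)
7. 2070.949ms @ 36/7 + 345.158ms (6/7)
8. 2416.107ms @ 6 + 345.158ms (6/7)
9. 2761.266ms @ 48/7 + 345.158ms (6/7)
10. 3106.424ms @ 54/7 + 345.158ms (6/7)
11. 3451.582ms @ 60/7 + 345.158ms (6/7)
12. 3796.74ms @ 66/7 + 345.158ms (6/7)
13. 4141.898ms @ 72/7 + 345.158ms (6/7)
14. 4487.057ms @ 78/7 + 345.158ms (6/7)
15. 4832.215ms @ 12 + 1208.054ms (3)
16. 6040.268ms @ 15 + 1208.054ms (3)
17. 7248.322ms @ 18 + 604.027ms (3/2)
18. 7852.349ms @ 39/2 + 604.027ms (3/2)
19. 8456.376ms @ 21 + 604.027ms (3/2)
20. 9060.403ms @ 45/2 + 604.027ms (3/2)

note 3 onset = 12/7b = 690.316ms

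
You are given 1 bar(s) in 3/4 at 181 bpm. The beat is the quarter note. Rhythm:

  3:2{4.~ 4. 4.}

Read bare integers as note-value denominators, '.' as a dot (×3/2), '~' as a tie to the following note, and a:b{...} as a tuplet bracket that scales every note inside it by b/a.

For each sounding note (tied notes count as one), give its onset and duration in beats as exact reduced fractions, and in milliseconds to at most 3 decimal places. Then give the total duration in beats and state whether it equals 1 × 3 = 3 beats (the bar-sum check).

1) 0.0ms=0b +662.983ms=2b
2) 662.983ms=2b +331.492ms=1b
Σ=3b of 3 (181bpm 3/4) — PASS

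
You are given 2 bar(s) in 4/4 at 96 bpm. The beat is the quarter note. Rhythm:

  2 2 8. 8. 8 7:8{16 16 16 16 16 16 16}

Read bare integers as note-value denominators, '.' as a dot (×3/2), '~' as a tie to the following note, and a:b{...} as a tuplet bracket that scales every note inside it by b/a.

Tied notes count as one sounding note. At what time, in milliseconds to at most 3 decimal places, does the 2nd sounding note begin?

1. 0.0ms @ 0 + 1250.0ms (2)
2. 1250.0ms @ 2 + 1250.0ms (2)
3. 2500.0ms @ 4 + 468.75ms (3/4)
4. 2968.75ms @ 19/4 + 468.75ms (3/4)
5. 3437.5ms @ 11/2 + 312.5ms (1/2)
6. 3750.0ms @ 6 + 178.571ms (2/7)
7. 3928.571ms @ 44/7 + 178.571ms (2/7)
8. 4107.143ms @ 46/7 + 178.571ms (2/7)
9. 4285.714ms @ 48/7 + 178.571ms (2/7)
10. 4464.286ms @ 50/7 + 178.571ms (2/7)
11. 4642.857ms @ 52/7 + 178.571ms (2/7)
12. 4821.429ms @ 54/7 + 178.571ms (2/7)

note 2 onset = 2b = 1250.0ms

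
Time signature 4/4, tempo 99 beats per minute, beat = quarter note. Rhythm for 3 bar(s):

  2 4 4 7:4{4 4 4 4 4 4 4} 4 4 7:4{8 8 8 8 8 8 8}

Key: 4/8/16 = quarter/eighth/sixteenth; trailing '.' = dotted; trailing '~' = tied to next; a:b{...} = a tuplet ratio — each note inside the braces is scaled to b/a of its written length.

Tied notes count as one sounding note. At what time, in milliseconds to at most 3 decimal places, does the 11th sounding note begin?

1. 0.0ms @ 0 + 1212.121ms (2)
2. 1212.121ms @ 2 + 606.061ms (1)
3. 1818.182ms @ 3 + 606.061ms (1)
4. 2424.242ms @ 4 + 346.32ms (4/7)
5. 2770.563ms @ 32/7 + 346.32ms (4/7)
6. 3116.883ms @ 36/7 + 346.32ms (4/7)
7. 3463.203ms @ 40/7 + 346.32ms (4/7)
8. 3809.524ms @ 44/7 + 346.32ms (4/7)
9. 4155.844ms @ 48/7 + 346.32ms (4/7)
10. 4502.165ms @ 52/7 + 346.32ms (4/7)
11. 4848.485ms @ 8 + 606.061ms (1)
12. 5454.545ms @ 9 + 606.061ms (1)
13. 6060.606ms @ 10 + 173.16ms (2/7)
14. 6233.766ms @ 72/7 + 173.16ms (2/7)
15. 6406.926ms @ 74/7 + 173.16ms (2/7)
16. 6580.087ms @ 76/7 + 173.16ms (2/7)
17. 6753.247ms @ 78/7 + 173.16ms (2/7)
18. 6926.407ms @ 80/7 + 173.16ms (2/7)
19. 7099.567ms @ 82/7 + 173.16ms (2/7)

note 11 onset = 8b = 4848.485ms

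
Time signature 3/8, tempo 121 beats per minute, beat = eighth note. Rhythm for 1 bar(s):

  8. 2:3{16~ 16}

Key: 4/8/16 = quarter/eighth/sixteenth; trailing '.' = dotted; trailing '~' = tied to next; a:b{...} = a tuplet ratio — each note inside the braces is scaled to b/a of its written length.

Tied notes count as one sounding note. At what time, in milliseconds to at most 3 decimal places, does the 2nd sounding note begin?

note 2 onset = 3/2b = 743.802ms

1. 0.0ms @ 0 + 743.802ms (3/2)
2. 743.802ms @ 3/2 + 743.802ms (3/2)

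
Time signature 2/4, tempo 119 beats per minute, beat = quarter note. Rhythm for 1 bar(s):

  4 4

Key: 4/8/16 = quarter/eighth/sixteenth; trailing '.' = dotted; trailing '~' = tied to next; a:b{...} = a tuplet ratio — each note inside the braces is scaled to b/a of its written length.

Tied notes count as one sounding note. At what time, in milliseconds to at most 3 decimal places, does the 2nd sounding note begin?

1. 0.0ms @ 0 + 504.202ms (1)
2. 504.202ms @ 1 + 504.202ms (1)

note 2 onset = 1b = 504.202ms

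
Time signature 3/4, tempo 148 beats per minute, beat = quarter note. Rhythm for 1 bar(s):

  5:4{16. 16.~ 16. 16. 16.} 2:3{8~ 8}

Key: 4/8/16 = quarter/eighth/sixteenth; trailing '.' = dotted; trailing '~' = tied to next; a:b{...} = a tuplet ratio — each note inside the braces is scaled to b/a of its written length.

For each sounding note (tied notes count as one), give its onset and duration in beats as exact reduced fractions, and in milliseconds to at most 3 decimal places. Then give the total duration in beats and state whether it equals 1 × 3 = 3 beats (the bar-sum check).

1) 0.0ms=0b +121.622ms=3/10b
2) 121.622ms=3/10b +243.243ms=3/5b
3) 364.865ms=9/10b +121.622ms=3/10b
4) 486.486ms=6/5b +121.622ms=3/10b
5) 608.108ms=3/2b +608.108ms=3/2b
Σ=3b of 3 (148bpm 3/4) — PASS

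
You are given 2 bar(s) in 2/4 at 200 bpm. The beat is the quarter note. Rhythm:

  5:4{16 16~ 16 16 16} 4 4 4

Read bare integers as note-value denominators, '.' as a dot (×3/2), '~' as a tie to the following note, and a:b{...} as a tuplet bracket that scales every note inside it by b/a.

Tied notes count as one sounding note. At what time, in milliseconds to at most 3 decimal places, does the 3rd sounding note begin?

note 3 onset = 3/5b = 180.0ms

1. 0.0ms @ 0 + 60.0ms (1/5)
2. 60.0ms @ 1/5 + 120.0ms (2/5)
3. 180.0ms @ 3/5 + 60.0ms (1/5)
4. 240.0ms @ 4/5 + 60.0ms (1/5)
5. 300.0ms @ 1 + 300.0ms (1)
6. 600.0ms @ 2 + 300.0ms (1)
7. 900.0ms @ 3 + 300.0ms (1)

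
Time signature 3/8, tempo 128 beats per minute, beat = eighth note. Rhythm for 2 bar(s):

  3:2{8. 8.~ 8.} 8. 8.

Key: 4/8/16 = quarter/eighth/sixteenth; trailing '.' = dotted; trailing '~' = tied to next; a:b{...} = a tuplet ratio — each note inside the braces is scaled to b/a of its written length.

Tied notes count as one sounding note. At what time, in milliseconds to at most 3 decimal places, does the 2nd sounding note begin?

note 2 onset = 1b = 468.75ms

1. 0.0ms @ 0 + 468.75ms (1)
2. 468.75ms @ 1 + 937.5ms (2)
3. 1406.25ms @ 3 + 703.125ms (3/2)
4. 2109.375ms @ 9/2 + 703.125ms (3/2)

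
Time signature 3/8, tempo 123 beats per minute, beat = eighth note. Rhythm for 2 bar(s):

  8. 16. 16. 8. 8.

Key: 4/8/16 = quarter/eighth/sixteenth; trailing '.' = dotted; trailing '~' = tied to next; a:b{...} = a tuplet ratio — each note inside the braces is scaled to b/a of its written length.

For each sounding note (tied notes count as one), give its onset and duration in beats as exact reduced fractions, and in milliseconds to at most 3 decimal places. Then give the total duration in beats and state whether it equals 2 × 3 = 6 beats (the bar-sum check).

1) 0.0ms=0b +731.707ms=3/2b
2) 731.707ms=3/2b +365.854ms=3/4b
3) 1097.561ms=9/4b +365.854ms=3/4b
4) 1463.415ms=3b +731.707ms=3/2b
5) 2195.122ms=9/2b +731.707ms=3/2b
Σ=6b of 6 (123bpm 3/8) — PASS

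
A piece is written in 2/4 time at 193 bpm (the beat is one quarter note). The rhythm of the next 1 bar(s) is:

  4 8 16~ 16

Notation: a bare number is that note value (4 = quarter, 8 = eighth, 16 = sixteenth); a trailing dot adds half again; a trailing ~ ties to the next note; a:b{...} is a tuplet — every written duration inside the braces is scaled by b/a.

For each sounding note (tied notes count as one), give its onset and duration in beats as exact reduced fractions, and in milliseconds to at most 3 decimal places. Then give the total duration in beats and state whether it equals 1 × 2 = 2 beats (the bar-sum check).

1) 0.0ms=0b +310.881ms=1b
2) 310.881ms=1b +155.44ms=1/2b
3) 466.321ms=3/2b +155.44ms=1/2b
Σ=2b of 2 (193bpm 2/4) — PASS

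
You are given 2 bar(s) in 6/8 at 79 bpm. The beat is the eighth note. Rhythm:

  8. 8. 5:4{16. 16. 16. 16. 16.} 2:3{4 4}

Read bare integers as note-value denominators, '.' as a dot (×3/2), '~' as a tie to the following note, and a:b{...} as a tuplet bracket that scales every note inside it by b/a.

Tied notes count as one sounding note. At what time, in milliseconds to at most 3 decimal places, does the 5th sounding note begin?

note 5 onset = 21/5b = 3189.873ms

1. 0.0ms @ 0 + 1139.241ms (3/2)
2. 1139.241ms @ 3/2 + 1139.241ms (3/2)
3. 2278.481ms @ 3 + 455.696ms (3/5)
4. 2734.177ms @ 18/5 + 455.696ms (3/5)
5. 3189.873ms @ 21/5 + 455.696ms (3/5)
6. 3645.57ms @ 24/5 + 455.696ms (3/5)
7. 4101.266ms @ 27/5 + 455.696ms (3/5)
8. 4556.962ms @ 6 + 2278.481ms (3)
9. 6835.443ms @ 9 + 2278.481ms (3)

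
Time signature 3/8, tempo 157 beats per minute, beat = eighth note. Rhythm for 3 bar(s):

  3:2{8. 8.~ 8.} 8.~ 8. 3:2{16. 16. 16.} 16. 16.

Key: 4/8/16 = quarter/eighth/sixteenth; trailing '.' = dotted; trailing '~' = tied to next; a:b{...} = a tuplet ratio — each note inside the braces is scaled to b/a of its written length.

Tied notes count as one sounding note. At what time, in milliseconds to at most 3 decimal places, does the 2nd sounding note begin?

note 2 onset = 1b = 382.166ms

1. 0.0ms @ 0 + 382.166ms (1)
2. 382.166ms @ 1 + 764.331ms (2)
3. 1146.497ms @ 3 + 1146.497ms (3)
4. 2292.994ms @ 6 + 191.083ms (1/2)
5. 2484.076ms @ 13/2 + 191.083ms (1/2)
6. 2675.159ms @ 7 + 191.083ms (1/2)
7. 2866.242ms @ 15/2 + 286.624ms (3/4)
8. 3152.866ms @ 33/4 + 286.624ms (3/4)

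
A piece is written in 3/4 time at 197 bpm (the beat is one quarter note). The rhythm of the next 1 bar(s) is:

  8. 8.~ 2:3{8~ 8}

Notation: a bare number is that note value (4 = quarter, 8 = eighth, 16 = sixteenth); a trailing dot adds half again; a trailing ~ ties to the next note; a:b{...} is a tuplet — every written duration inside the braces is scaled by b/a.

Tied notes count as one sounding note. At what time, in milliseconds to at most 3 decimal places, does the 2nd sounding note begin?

note 2 onset = 3/4b = 228.426ms

1. 0.0ms @ 0 + 228.426ms (3/4)
2. 228.426ms @ 3/4 + 685.279ms (9/4)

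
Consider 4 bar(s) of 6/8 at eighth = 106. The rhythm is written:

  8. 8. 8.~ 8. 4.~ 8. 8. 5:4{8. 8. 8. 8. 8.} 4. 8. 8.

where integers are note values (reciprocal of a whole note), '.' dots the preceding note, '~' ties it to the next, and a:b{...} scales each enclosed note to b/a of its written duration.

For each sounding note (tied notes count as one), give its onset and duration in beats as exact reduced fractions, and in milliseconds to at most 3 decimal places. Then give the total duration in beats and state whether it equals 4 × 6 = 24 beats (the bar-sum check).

1) 0.0ms=0b +849.057ms=3/2b
2) 849.057ms=3/2b +849.057ms=3/2b
3) 1698.113ms=3b +1698.113ms=3b
4) 3396.226ms=6b +2547.17ms=9/2b
5) 5943.396ms=21/2b +849.057ms=3/2b
6) 6792.453ms=12b +679.245ms=6/5b
7) 7471.698ms=66/5b +679.245ms=6/5b
8) 8150.943ms=72/5b +679.245ms=6/5b
9) 8830.189ms=78/5b +679.245ms=6/5b
10) 9509.434ms=84/5b +679.245ms=6/5b
11) 10188.679ms=18b +1698.113ms=3b
12) 11886.792ms=21b +849.057ms=3/2b
13) 12735.849ms=45/2b +849.057ms=3/2b
Σ=24b of 24 (106bpm 6/8) — PASS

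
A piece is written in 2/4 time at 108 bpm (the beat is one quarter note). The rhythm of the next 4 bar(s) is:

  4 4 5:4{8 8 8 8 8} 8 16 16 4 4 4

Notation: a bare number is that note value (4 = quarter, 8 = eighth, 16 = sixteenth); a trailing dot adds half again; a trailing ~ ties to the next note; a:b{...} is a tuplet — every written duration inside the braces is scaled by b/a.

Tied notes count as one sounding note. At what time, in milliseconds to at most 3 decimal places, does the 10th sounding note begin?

1. 0.0ms @ 0 + 555.556ms (1)
2. 555.556ms @ 1 + 555.556ms (1)
3. 1111.111ms @ 2 + 222.222ms (2/5)
4. 1333.333ms @ 12/5 + 222.222ms (2/5)
5. 1555.556ms @ 14/5 + 222.222ms (2/5)
6. 1777.778ms @ 16/5 + 222.222ms (2/5)
7. 2000.0ms @ 18/5 + 222.222ms (2/5)
8. 2222.222ms @ 4 + 277.778ms (1/2)
9. 2500.0ms @ 9/2 + 138.889ms (1/4)
10. 2638.889ms @ 19/4 + 138.889ms (1/4)
11. 2777.778ms @ 5 + 555.556ms (1)
12. 3333.333ms @ 6 + 555.556ms (1)
13. 3888.889ms @ 7 + 555.556ms (1)

note 10 onset = 19/4b = 2638.889ms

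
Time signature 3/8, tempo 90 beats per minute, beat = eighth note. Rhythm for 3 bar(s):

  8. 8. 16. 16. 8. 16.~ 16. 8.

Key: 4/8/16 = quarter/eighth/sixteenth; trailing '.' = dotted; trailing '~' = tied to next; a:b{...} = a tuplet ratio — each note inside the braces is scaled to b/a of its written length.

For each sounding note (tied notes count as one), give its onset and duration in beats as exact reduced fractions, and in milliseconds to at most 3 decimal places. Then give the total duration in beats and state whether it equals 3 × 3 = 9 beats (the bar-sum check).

1) 0.0ms=0b +1000.0ms=3/2b
2) 1000.0ms=3/2b +1000.0ms=3/2b
3) 2000.0ms=3b +500.0ms=3/4b
4) 2500.0ms=15/4b +500.0ms=3/4b
5) 3000.0ms=9/2b +1000.0ms=3/2b
6) 4000.0ms=6b +1000.0ms=3/2b
7) 5000.0ms=15/2b +1000.0ms=3/2b
Σ=9b of 9 (90bpm 3/8) — PASS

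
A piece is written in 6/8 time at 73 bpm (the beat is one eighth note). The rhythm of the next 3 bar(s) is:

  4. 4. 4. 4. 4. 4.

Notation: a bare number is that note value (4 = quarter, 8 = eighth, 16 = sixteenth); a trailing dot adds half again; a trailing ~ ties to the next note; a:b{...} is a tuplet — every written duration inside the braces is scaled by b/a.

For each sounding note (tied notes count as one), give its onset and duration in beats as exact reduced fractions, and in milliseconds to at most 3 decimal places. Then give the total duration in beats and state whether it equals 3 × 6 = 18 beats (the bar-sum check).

1) 0.0ms=0b +2465.753ms=3b
2) 2465.753ms=3b +2465.753ms=3b
3) 4931.507ms=6b +2465.753ms=3b
4) 7397.26ms=9b +2465.753ms=3b
5) 9863.014ms=12b +2465.753ms=3b
6) 12328.767ms=15b +2465.753ms=3b
Σ=18b of 18 (73bpm 6/8) — PASS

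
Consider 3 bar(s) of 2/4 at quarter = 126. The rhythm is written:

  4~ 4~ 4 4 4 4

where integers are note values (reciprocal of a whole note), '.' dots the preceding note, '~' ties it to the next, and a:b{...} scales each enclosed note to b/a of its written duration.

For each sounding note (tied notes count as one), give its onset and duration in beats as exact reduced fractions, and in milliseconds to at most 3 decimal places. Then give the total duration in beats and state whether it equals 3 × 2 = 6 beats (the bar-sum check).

1) 0.0ms=0b +1428.571ms=3b
2) 1428.571ms=3b +476.19ms=1b
3) 1904.762ms=4b +476.19ms=1b
4) 2380.952ms=5b +476.19ms=1b
Σ=6b of 6 (126bpm 2/4) — PASS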